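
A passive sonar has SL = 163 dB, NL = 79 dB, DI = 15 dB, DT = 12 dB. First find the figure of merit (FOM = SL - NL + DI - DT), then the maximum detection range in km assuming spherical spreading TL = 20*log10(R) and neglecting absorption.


Step 1: FOM = SL - NL + DI - DT = 163 - 79 + 15 - 12 = 87 dB
Step 2: at max range FOM = TL = 20*log10(R), so R = 10^(87/20) = 22387.21 m = 22.39 km

22.39 km


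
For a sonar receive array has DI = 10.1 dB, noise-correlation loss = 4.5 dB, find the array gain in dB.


AG = DI - L_corr = 10.1 - 4.5 = 5.6

5.6 dB


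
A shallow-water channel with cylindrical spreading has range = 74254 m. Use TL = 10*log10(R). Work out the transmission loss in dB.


TL = 10*log10(74254) = 48.71

48.71 dB


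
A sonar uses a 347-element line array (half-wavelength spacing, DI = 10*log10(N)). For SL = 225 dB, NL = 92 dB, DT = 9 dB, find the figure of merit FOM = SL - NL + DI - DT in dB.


Step 1: DI = 10*log10(347) = 25.4 dB
Step 2: FOM = SL - NL + DI - DT = 225 - 92 + 25.4 - 9 = 149.4

149.4 dB


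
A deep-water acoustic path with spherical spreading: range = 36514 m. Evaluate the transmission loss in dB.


TL = 20*log10(36514) = 91.25

91.25 dB


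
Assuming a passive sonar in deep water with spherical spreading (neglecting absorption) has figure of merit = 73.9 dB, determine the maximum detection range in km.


4.95 km


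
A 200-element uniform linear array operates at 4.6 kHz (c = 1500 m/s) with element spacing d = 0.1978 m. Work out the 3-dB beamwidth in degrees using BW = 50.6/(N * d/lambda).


Step 1: lambda = 1500/4600 = 0.32609 m
Step 2: d/lambda = 0.1978/0.32609 = 0.6066
Step 3: BW = 50.6/(N * d/lambda) = 50.6/(200 * 0.6066) = 0.42

0.42 deg


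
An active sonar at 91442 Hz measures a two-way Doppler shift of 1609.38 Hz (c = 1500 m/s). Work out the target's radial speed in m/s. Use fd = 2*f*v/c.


From fd = 2*f*v/c, v = c*fd/(2*f) = 1500 * 1609.38 / (2*91442) = 13.2

13.2 m/s


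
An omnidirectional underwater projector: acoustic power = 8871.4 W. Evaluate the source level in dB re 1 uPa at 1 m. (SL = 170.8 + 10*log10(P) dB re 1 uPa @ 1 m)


SL = 170.8 + 10*log10(8871.4) = 170.8 + 39.48 = 210.28

210.28 dB


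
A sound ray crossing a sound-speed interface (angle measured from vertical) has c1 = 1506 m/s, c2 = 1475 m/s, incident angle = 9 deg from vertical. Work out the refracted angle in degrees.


8.81 deg


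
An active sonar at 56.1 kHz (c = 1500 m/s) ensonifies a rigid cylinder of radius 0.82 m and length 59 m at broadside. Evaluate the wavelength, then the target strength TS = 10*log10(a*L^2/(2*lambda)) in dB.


Step 1: lambda = c/f = 1500/56100 = 0.02674 m
Step 2: TS = 10*log10(a*L^2/(2*lambda)) = 10*log10(0.82*59^2/(2*0.02674)) = 47.27

47.27 dB


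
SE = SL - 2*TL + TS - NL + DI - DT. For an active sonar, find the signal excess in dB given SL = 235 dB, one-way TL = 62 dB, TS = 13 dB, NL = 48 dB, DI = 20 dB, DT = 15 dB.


SE = SL - 2*TL + TS - NL + DI - DT = 235 - 2*62 + (13) - 48 + 20 - 15 = 81

81 dB


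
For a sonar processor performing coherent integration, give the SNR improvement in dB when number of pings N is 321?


Gain = 10*log10(321) = 25.07

25.07 dB


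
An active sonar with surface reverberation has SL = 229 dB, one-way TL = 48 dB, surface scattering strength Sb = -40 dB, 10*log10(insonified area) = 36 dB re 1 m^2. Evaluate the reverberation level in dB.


RL = SL - 2*TL + Sb + 10*log10(A) = 229 - 2*48 + (-40) + 36 = 129

129 dB


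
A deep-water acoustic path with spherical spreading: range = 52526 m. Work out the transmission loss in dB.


TL = 20*log10(52526) = 94.41

94.41 dB


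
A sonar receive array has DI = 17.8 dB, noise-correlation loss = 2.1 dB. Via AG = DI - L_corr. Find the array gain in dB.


AG = DI - L_corr = 17.8 - 2.1 = 15.7

15.7 dB


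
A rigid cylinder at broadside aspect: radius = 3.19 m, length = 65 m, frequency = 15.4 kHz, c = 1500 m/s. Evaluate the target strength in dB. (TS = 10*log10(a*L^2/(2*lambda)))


lambda = 1500/15400 = 0.0974 m
TS = 10*log10(3.19*65^2/(2*0.0974)) = 48.4

48.4 dB


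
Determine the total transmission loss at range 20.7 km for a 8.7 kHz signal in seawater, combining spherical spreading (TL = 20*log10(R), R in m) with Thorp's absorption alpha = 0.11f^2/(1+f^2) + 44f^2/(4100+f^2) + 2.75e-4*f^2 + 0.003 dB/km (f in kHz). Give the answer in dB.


Step 1 (Thorp): alpha = 0.11*75.69/(1+75.69) + 44*75.69/(4100+75.69) + 2.75e-4*75.69 + 0.003 = 0.9299 dB/km
Step 2: TL_spread = 20*log10(20700) = 86.32 dB
Step 3: TL_abs = alpha*R = 0.9299 * 20.7 = 19.25 dB
Step 4: TL_total = 86.32 + 19.25 = 105.57

105.57 dB


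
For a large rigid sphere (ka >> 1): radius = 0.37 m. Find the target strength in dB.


TS = 10*log10(0.37^2 / 4) = 10*log10(0.034225) = -14.66

-14.66 dB


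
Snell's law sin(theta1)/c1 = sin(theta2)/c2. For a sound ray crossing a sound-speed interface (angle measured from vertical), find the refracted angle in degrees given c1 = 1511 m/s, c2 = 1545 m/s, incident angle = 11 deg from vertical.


sin(theta2) = (c2/c1)*sin(theta1) = (1545/1511)*sin(11 deg) = 0.1951
theta2 = arcsin(0.1951) = 11.25

11.25 deg


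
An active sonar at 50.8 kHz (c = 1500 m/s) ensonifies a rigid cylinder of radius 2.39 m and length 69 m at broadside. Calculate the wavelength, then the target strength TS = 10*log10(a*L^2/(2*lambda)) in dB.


Step 1: lambda = c/f = 1500/50800 = 0.02953 m
Step 2: TS = 10*log10(a*L^2/(2*lambda)) = 10*log10(2.39*69^2/(2*0.02953)) = 52.85

52.85 dB


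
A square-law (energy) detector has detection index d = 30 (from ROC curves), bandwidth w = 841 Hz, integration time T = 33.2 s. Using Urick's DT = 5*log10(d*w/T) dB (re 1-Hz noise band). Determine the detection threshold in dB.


14.4 dB


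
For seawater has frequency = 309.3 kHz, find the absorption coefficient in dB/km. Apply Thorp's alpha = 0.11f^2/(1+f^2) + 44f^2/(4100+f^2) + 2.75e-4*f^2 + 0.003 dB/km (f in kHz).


68.613 dB/km


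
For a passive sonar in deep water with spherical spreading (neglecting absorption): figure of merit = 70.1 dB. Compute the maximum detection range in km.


At max range FOM = TL, so 20*log10(R) = 70.1
R = 10^(70.1/20) = 3198.9 m = 3.2 km

3.2 km


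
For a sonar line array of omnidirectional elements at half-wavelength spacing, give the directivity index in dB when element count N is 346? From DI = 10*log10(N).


DI = 10*log10(346) = 25.39

25.39 dB


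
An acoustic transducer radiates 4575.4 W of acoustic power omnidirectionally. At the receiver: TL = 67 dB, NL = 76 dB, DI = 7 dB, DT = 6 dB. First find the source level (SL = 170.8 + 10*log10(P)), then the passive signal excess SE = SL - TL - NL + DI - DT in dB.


Step 1: SL = 170.8 + 10*log10(4575.4) = 207.4 dB
Step 2: SE = SL - TL - NL + DI - DT = 207.4 - 67 - 76 + 7 - 6 = 65.4

65.4 dB


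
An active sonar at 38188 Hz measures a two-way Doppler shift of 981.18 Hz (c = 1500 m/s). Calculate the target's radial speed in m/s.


From fd = 2*f*v/c, v = c*fd/(2*f) = 1500 * 981.18 / (2*38188) = 19.27

19.27 m/s


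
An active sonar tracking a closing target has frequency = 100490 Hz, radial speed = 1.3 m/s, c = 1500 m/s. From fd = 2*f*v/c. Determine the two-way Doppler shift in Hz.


174.18 Hz


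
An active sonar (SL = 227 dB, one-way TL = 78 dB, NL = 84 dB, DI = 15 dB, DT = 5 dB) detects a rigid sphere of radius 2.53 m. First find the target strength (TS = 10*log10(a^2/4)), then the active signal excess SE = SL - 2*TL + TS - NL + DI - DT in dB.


Step 1: TS = 10*log10(2.53^2/4) = 2.04 dB
Step 2: SE = SL - 2*TL + TS - NL + DI - DT = 227 - 2*78 + (2.04) - 84 + 15 - 5 = -0.96

-0.96 dB


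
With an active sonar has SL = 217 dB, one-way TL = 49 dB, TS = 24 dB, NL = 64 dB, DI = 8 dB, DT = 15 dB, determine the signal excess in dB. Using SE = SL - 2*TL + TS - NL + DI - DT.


72 dB


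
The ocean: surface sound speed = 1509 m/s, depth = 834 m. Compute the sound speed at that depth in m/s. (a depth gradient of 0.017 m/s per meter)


c = 1509 + 0.017 * 834 = 1523.178

1523.178 m/s


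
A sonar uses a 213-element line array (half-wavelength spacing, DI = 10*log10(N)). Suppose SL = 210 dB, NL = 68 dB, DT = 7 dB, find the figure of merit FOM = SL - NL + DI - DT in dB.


Step 1: DI = 10*log10(213) = 23.28 dB
Step 2: FOM = SL - NL + DI - DT = 210 - 68 + 23.28 - 7 = 158.28

158.28 dB


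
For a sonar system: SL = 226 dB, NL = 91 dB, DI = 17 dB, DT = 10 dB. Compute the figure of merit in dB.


FOM = SL - NL + DI - DT = 226 - 91 + 17 - 10 = 142

142 dB


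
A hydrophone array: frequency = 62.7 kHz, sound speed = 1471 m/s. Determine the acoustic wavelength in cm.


2.35 cm


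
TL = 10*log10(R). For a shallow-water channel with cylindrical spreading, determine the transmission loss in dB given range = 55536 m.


47.45 dB


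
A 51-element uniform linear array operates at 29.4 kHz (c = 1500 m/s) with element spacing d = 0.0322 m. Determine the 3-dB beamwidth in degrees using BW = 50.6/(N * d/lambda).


1.57 deg


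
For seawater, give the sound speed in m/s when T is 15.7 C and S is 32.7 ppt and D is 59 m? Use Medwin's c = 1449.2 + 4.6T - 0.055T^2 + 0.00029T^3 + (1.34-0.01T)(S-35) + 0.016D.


c = 1449.2 + 4.6*15.7 - 0.055*15.7^2 + 0.00029*15.7^3 + (1.34 - 0.01*15.7)*(32.7 - 35) + 0.016*59 = 1507.21

1507.21 m/s


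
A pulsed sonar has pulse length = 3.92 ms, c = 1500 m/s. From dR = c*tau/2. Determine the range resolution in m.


dR = c*tau/2 = 1500 * 3.92e-3 / 2 = 2.94

2.94 m


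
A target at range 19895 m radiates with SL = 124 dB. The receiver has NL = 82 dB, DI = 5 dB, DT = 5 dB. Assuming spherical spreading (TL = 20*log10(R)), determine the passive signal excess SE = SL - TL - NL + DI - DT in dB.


Step 1: TL = 20*log10(19895) = 85.97 dB
Step 2: SE = 124 - 85.97 - 82 + 5 - 5 = -43.97

-43.97 dB


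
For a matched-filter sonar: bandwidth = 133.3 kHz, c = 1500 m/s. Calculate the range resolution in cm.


dR = c/(2*BW) = 1500 / (2 * 133.3e3) = 0.0056 m = 0.56 cm

0.56 cm


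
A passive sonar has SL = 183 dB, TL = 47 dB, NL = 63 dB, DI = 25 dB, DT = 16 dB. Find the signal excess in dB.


SE = SL - TL - NL + DI - DT = 183 - 47 - 63 + 25 - 16 = 82

82 dB


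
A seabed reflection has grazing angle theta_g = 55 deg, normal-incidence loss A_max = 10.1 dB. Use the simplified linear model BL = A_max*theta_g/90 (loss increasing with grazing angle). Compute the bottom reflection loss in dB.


6.17 dB


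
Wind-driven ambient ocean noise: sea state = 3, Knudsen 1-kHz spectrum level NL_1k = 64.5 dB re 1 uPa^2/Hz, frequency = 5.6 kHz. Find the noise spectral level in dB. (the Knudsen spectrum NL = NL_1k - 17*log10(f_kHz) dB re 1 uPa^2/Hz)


51.78 dB


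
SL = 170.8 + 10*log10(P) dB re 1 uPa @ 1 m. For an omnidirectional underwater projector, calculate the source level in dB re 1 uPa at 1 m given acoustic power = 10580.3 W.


211.04 dB


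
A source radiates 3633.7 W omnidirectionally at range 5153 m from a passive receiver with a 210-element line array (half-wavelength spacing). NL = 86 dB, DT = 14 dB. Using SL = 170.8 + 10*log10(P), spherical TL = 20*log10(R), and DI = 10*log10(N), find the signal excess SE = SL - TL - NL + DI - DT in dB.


Step 1: SL = 170.8 + 10*log10(3633.7) = 206.4 dB
Step 2: TL = 20*log10(5153) = 74.24 dB
Step 3: DI = 10*log10(210) = 23.22 dB
Step 4: SE = SL - TL - NL + DI - DT = 206.4 - 74.24 - 86 + 23.22 - 14 = 55.38

55.38 dB


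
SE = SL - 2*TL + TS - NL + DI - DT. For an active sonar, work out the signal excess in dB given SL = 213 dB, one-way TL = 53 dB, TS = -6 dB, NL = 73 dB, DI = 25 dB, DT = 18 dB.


SE = SL - 2*TL + TS - NL + DI - DT = 213 - 2*53 + (-6) - 73 + 25 - 18 = 35

35 dB


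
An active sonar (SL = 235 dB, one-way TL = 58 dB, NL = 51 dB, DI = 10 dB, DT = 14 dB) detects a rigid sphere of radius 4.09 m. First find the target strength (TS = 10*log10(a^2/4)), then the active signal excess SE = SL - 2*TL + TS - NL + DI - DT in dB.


Step 1: TS = 10*log10(4.09^2/4) = 6.21 dB
Step 2: SE = SL - 2*TL + TS - NL + DI - DT = 235 - 2*58 + (6.21) - 51 + 10 - 14 = 70.21

70.21 dB


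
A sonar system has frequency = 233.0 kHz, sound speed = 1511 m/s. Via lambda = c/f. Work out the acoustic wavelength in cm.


lambda = c/f = 1511 / 233000 = 0.0065 m = 0.65 cm

0.65 cm


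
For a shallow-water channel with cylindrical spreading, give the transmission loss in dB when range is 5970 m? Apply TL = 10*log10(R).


TL = 10*log10(5970) = 37.76

37.76 dB


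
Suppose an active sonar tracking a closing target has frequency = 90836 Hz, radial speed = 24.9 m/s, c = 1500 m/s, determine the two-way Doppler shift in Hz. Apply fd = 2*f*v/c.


fd = 2*f*v/c = 2 * 90836 * 24.9 / 1500 = 3015.76

3015.76 Hz


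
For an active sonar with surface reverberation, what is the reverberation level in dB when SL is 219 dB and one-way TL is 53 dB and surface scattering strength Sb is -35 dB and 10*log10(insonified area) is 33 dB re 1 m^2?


111 dB


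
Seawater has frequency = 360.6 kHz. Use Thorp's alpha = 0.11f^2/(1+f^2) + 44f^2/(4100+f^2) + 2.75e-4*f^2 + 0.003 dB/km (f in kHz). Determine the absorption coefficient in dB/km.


f^2 = 130032.36
alpha = 0.11*130032.36/(1+130032.36) + 44*130032.36/(4100+130032.36) + 2.75e-4*130032.36 + 0.003 = 78.527

78.527 dB/km


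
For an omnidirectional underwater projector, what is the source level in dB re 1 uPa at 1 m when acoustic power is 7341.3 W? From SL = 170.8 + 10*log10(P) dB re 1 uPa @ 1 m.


SL = 170.8 + 10*log10(7341.3) = 170.8 + 38.66 = 209.46

209.46 dB


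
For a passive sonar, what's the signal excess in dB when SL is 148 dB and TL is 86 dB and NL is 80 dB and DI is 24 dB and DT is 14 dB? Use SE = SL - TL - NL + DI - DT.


SE = SL - TL - NL + DI - DT = 148 - 86 - 80 + 24 - 14 = -8

-8 dB


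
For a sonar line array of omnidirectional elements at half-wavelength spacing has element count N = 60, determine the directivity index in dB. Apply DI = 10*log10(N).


DI = 10*log10(60) = 17.78

17.78 dB


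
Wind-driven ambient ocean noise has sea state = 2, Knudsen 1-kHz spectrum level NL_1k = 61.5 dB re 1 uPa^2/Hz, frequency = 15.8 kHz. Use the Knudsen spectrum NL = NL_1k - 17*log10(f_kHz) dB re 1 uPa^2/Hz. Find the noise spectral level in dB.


NL = NL_1k - 17*log10(f_kHz) = 61.5 - 17*log10(15.8) = 61.5 - (20.38) = 41.12

41.12 dB


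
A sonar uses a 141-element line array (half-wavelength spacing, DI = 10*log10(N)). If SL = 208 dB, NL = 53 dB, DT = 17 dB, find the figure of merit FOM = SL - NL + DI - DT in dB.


Step 1: DI = 10*log10(141) = 21.49 dB
Step 2: FOM = SL - NL + DI - DT = 208 - 53 + 21.49 - 17 = 159.49

159.49 dB


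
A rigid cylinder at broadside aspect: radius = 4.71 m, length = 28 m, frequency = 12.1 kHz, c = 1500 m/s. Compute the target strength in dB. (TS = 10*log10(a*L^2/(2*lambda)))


lambda = 1500/12100 = 0.12397 m
TS = 10*log10(4.71*28^2/(2*0.12397)) = 41.73

41.73 dB


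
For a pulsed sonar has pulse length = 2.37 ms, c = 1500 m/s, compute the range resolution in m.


1.7775 m


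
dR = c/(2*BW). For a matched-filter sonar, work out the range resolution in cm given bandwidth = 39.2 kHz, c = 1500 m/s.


1.91 cm


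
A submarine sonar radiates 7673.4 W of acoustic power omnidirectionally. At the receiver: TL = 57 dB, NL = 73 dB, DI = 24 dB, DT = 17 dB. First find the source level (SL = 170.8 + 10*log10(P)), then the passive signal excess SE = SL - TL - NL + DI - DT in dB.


Step 1: SL = 170.8 + 10*log10(7673.4) = 209.65 dB
Step 2: SE = SL - TL - NL + DI - DT = 209.65 - 57 - 73 + 24 - 17 = 86.65

86.65 dB


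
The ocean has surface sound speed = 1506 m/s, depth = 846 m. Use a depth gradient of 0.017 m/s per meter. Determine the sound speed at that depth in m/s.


1520.382 m/s


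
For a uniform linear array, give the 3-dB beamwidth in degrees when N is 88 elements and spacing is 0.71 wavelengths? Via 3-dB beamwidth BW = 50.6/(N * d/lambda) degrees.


BW = 50.6 / (88 * 0.71) = 50.6 / 62.48 = 0.81

0.81 deg


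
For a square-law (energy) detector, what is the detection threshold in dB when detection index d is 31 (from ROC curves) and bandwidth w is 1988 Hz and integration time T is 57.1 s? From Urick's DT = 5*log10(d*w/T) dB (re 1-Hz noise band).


DT = 5*log10(d*w/T) = 5*log10(31 * 1988 / 57.1) = 5*log10(1079.3) = 15.17

15.17 dB


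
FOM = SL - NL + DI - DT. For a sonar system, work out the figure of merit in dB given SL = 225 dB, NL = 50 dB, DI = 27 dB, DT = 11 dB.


FOM = SL - NL + DI - DT = 225 - 50 + 27 - 11 = 191

191 dB


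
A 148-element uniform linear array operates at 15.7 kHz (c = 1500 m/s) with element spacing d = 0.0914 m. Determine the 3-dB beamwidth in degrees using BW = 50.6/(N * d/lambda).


0.36 deg


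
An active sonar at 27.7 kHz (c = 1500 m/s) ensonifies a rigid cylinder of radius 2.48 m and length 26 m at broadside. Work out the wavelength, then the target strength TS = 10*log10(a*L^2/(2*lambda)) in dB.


Step 1: lambda = c/f = 1500/27700 = 0.05415 m
Step 2: TS = 10*log10(a*L^2/(2*lambda)) = 10*log10(2.48*26^2/(2*0.05415)) = 41.9

41.9 dB


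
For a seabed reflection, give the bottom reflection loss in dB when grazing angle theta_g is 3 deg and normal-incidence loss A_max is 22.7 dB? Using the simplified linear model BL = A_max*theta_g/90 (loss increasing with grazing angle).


BL = A_max * theta_g / 90 = 22.7 * 3 / 90 = 0.76

0.76 dB


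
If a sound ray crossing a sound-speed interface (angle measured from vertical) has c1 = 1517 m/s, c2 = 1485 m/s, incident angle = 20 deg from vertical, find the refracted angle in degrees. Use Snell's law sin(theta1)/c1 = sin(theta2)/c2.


sin(theta2) = (c2/c1)*sin(theta1) = (1485/1517)*sin(20 deg) = 0.33481
theta2 = arcsin(0.33481) = 19.56

19.56 deg


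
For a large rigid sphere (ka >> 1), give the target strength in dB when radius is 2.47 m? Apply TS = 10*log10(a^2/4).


TS = 10*log10(2.47^2 / 4) = 10*log10(1.525225) = 1.83

1.83 dB


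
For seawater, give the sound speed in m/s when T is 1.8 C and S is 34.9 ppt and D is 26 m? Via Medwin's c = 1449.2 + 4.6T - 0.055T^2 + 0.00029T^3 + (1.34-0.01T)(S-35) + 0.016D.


c = 1449.2 + 4.6*1.8 - 0.055*1.8^2 + 0.00029*1.8^3 + (1.34 - 0.01*1.8)*(34.9 - 35) + 0.016*26 = 1457.59

1457.59 m/s


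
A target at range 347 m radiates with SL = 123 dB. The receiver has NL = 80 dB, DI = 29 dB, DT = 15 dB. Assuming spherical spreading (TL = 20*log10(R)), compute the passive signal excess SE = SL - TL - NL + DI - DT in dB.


6.19 dB


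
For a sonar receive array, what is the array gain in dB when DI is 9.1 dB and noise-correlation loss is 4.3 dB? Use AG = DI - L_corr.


AG = DI - L_corr = 9.1 - 4.3 = 4.8

4.8 dB


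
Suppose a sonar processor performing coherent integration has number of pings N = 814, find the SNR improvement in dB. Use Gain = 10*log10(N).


Gain = 10*log10(814) = 29.11

29.11 dB


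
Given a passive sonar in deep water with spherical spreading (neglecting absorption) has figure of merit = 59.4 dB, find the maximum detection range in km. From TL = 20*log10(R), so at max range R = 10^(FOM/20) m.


At max range FOM = TL, so 20*log10(R) = 59.4
R = 10^(59.4/20) = 933.25 m = 0.93 km

0.93 km


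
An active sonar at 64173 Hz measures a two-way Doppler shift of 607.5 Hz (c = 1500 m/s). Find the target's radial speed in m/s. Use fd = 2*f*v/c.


From fd = 2*f*v/c, v = c*fd/(2*f) = 1500 * 607.5 / (2*64173) = 7.1

7.1 m/s


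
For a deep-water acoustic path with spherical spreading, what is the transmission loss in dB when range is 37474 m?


TL = 20*log10(37474) = 91.47

91.47 dB


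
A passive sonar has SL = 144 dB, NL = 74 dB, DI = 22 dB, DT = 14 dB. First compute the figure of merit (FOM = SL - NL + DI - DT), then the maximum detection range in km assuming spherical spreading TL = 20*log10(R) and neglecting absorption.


Step 1: FOM = SL - NL + DI - DT = 144 - 74 + 22 - 14 = 78 dB
Step 2: at max range FOM = TL = 20*log10(R), so R = 10^(78/20) = 7943.28 m = 7.94 km

7.94 km


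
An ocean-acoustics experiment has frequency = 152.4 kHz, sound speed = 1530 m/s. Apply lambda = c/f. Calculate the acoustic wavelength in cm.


lambda = c/f = 1530 / 152400 = 0.01 m = 1.0 cm

1.0 cm


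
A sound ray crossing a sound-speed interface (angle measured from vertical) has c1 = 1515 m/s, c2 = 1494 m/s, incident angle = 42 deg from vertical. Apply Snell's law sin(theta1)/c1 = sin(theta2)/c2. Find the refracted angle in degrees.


sin(theta2) = (c2/c1)*sin(theta1) = (1494/1515)*sin(42 deg) = 0.65986
theta2 = arcsin(0.65986) = 41.29

41.29 deg


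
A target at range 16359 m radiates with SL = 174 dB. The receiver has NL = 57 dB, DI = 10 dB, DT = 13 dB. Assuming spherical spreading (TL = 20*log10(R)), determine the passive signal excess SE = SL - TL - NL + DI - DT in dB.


Step 1: TL = 20*log10(16359) = 84.28 dB
Step 2: SE = 174 - 84.28 - 57 + 10 - 13 = 29.72

29.72 dB


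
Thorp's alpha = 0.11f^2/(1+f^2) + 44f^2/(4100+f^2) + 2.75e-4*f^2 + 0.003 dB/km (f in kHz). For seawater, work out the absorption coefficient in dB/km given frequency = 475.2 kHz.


f^2 = 225815.04
alpha = 0.11*225815.04/(1+225815.04) + 44*225815.04/(4100+225815.04) + 2.75e-4*225815.04 + 0.003 = 105.427

105.427 dB/km


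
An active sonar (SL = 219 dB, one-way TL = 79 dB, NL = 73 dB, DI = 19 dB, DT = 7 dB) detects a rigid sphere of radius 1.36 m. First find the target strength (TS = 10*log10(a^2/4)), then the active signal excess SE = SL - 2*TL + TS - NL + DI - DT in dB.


Step 1: TS = 10*log10(1.36^2/4) = -3.35 dB
Step 2: SE = SL - 2*TL + TS - NL + DI - DT = 219 - 2*79 + (-3.35) - 73 + 19 - 7 = -3.35

-3.35 dB


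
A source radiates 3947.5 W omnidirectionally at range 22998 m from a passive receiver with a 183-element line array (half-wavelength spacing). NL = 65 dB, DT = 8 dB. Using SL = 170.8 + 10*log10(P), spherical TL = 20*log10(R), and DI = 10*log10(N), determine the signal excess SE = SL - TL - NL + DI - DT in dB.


Step 1: SL = 170.8 + 10*log10(3947.5) = 206.76 dB
Step 2: TL = 20*log10(22998) = 87.23 dB
Step 3: DI = 10*log10(183) = 22.62 dB
Step 4: SE = SL - TL - NL + DI - DT = 206.76 - 87.23 - 65 + 22.62 - 8 = 69.15

69.15 dB


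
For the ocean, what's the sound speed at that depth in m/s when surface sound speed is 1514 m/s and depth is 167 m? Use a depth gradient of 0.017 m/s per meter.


c = 1514 + 0.017 * 167 = 1516.839

1516.839 m/s


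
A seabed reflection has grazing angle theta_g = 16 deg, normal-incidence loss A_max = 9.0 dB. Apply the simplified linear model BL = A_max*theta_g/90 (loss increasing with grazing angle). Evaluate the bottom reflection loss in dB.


BL = A_max * theta_g / 90 = 9.0 * 16 / 90 = 1.6

1.6 dB


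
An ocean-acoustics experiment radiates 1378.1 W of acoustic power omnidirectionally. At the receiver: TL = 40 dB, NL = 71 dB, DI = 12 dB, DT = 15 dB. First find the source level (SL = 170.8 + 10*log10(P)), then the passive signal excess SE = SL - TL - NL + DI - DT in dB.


Step 1: SL = 170.8 + 10*log10(1378.1) = 202.19 dB
Step 2: SE = SL - TL - NL + DI - DT = 202.19 - 40 - 71 + 12 - 15 = 88.19

88.19 dB


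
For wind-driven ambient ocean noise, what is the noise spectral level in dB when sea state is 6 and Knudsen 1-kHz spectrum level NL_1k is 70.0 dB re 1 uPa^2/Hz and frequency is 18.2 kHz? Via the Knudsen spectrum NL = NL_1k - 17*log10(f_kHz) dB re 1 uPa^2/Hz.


NL = NL_1k - 17*log10(f_kHz) = 70.0 - 17*log10(18.2) = 70.0 - (21.42) = 48.58

48.58 dB


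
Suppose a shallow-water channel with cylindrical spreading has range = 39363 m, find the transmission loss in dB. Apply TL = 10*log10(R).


TL = 10*log10(39363) = 45.95

45.95 dB


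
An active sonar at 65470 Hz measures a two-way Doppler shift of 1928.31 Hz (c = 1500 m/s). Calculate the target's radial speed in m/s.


22.09 m/s


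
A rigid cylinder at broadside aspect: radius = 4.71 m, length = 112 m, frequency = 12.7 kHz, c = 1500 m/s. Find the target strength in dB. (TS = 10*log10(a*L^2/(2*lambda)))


lambda = 1500/12700 = 0.11811 m
TS = 10*log10(4.71*112^2/(2*0.11811)) = 53.98

53.98 dB


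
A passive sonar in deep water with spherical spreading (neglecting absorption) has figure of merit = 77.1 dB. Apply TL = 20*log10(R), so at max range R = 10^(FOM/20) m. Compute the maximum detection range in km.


7.16 km


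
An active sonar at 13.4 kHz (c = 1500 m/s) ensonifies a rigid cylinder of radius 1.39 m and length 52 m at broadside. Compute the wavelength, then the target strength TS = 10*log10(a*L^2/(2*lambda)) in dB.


Step 1: lambda = c/f = 1500/13400 = 0.11194 m
Step 2: TS = 10*log10(a*L^2/(2*lambda)) = 10*log10(1.39*52^2/(2*0.11194)) = 42.25

42.25 dB


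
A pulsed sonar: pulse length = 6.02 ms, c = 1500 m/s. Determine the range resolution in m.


dR = c*tau/2 = 1500 * 6.02e-3 / 2 = 4.515

4.515 m


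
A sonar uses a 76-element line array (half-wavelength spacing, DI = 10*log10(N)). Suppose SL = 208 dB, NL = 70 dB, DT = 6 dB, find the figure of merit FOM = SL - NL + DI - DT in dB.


Step 1: DI = 10*log10(76) = 18.81 dB
Step 2: FOM = SL - NL + DI - DT = 208 - 70 + 18.81 - 6 = 150.81

150.81 dB


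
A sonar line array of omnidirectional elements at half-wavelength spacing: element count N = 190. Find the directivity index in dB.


DI = 10*log10(190) = 22.79

22.79 dB


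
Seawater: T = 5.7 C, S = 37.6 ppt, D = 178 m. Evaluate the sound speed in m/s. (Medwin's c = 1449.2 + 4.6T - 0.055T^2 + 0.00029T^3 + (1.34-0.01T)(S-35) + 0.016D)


c = 1449.2 + 4.6*5.7 - 0.055*5.7^2 + 0.00029*5.7^3 + (1.34 - 0.01*5.7)*(37.6 - 35) + 0.016*178 = 1479.87

1479.87 m/s


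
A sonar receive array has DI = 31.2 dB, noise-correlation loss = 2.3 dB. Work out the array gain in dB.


AG = DI - L_corr = 31.2 - 2.3 = 28.9

28.9 dB


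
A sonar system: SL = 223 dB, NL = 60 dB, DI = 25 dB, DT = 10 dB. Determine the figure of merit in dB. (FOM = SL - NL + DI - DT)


FOM = SL - NL + DI - DT = 223 - 60 + 25 - 10 = 178

178 dB


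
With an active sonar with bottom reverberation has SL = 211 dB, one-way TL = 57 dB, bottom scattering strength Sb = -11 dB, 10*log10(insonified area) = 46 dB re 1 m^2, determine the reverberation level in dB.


RL = SL - 2*TL + Sb + 10*log10(A) = 211 - 2*57 + (-11) + 46 = 132

132 dB


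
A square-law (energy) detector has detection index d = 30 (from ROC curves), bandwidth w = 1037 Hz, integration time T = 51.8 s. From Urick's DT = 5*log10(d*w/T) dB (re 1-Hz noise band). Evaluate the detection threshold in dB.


DT = 5*log10(d*w/T) = 5*log10(30 * 1037 / 51.8) = 5*log10(600.58) = 13.89

13.89 dB


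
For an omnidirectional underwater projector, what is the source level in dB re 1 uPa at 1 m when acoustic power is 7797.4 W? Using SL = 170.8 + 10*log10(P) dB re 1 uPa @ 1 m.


SL = 170.8 + 10*log10(7797.4) = 170.8 + 38.92 = 209.72

209.72 dB


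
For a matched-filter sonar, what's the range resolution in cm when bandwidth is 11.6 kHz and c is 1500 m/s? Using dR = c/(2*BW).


dR = c/(2*BW) = 1500 / (2 * 11.6e3) = 0.0647 m = 6.47 cm

6.47 cm


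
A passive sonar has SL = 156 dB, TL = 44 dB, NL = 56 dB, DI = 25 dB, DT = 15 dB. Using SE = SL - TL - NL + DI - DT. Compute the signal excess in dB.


66 dB


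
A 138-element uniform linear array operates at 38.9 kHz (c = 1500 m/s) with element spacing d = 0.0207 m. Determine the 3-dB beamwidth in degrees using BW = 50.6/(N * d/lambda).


Step 1: lambda = 1500/38900 = 0.03856 m
Step 2: d/lambda = 0.0207/0.03856 = 0.5368
Step 3: BW = 50.6/(N * d/lambda) = 50.6/(138 * 0.5368) = 0.68

0.68 deg


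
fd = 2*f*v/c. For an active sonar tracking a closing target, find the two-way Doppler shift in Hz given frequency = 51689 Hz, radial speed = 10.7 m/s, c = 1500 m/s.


fd = 2*f*v/c = 2 * 51689 * 10.7 / 1500 = 737.43

737.43 Hz


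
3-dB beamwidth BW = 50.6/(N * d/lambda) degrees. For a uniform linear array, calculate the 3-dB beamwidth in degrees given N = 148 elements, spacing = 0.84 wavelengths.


0.41 deg


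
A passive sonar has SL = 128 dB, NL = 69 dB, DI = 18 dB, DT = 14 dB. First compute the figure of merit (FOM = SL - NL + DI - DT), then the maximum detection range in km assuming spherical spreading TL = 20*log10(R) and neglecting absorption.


Step 1: FOM = SL - NL + DI - DT = 128 - 69 + 18 - 14 = 63 dB
Step 2: at max range FOM = TL = 20*log10(R), so R = 10^(63/20) = 1412.54 m = 1.41 km

1.41 km


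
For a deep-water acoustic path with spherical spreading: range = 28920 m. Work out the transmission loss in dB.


TL = 20*log10(28920) = 89.22

89.22 dB


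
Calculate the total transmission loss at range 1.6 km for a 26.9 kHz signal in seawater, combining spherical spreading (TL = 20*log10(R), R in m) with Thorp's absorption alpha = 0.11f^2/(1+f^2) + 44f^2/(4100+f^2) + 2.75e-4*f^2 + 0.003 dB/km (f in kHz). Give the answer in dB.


Step 1 (Thorp): alpha = 0.11*723.61/(1+723.61) + 44*723.61/(4100+723.61) + 2.75e-4*723.61 + 0.003 = 6.9125 dB/km
Step 2: TL_spread = 20*log10(1600) = 64.08 dB
Step 3: TL_abs = alpha*R = 6.9125 * 1.6 = 11.06 dB
Step 4: TL_total = 64.08 + 11.06 = 75.14

75.14 dB


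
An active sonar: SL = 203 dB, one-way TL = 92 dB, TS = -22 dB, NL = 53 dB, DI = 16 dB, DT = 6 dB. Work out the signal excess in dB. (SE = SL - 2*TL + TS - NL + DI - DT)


SE = SL - 2*TL + TS - NL + DI - DT = 203 - 2*92 + (-22) - 53 + 16 - 6 = -46

-46 dB


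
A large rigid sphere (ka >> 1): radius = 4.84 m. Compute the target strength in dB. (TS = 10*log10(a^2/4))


TS = 10*log10(4.84^2 / 4) = 10*log10(5.8564) = 7.68

7.68 dB


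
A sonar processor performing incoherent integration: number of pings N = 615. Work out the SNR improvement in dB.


13.94 dB


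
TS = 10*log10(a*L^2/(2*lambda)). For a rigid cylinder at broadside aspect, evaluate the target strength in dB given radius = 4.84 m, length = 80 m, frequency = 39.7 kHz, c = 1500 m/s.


lambda = 1500/39700 = 0.03778 m
TS = 10*log10(4.84*80^2/(2*0.03778)) = 56.13

56.13 dB


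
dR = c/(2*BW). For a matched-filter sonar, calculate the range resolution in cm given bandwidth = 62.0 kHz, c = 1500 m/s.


dR = c/(2*BW) = 1500 / (2 * 62.0e3) = 0.0121 m = 1.21 cm

1.21 cm


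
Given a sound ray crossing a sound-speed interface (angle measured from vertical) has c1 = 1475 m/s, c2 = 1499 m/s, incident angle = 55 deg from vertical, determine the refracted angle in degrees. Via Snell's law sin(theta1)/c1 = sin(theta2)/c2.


sin(theta2) = (c2/c1)*sin(theta1) = (1499/1475)*sin(55 deg) = 0.83248
theta2 = arcsin(0.83248) = 56.35

56.35 deg


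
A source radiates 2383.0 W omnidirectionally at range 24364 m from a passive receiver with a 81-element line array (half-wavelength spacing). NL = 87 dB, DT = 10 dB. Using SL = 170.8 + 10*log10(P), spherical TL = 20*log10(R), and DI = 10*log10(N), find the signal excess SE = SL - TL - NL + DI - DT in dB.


Step 1: SL = 170.8 + 10*log10(2383.0) = 204.57 dB
Step 2: TL = 20*log10(24364) = 87.73 dB
Step 3: DI = 10*log10(81) = 19.08 dB
Step 4: SE = SL - TL - NL + DI - DT = 204.57 - 87.73 - 87 + 19.08 - 10 = 38.92

38.92 dB


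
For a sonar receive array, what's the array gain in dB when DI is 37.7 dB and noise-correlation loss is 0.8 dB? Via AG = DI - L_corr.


AG = DI - L_corr = 37.7 - 0.8 = 36.9

36.9 dB


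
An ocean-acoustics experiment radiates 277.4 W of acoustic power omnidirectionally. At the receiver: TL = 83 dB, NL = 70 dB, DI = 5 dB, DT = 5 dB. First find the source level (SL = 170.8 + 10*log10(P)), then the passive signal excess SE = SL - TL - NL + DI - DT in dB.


Step 1: SL = 170.8 + 10*log10(277.4) = 195.23 dB
Step 2: SE = SL - TL - NL + DI - DT = 195.23 - 83 - 70 + 5 - 5 = 42.23

42.23 dB


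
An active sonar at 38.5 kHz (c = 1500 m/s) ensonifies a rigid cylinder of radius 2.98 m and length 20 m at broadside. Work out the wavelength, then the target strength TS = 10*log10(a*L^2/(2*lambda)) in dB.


Step 1: lambda = c/f = 1500/38500 = 0.03896 m
Step 2: TS = 10*log10(a*L^2/(2*lambda)) = 10*log10(2.98*20^2/(2*0.03896)) = 41.85

41.85 dB


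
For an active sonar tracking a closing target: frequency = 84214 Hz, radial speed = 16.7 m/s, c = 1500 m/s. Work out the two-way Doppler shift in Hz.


1875.17 Hz


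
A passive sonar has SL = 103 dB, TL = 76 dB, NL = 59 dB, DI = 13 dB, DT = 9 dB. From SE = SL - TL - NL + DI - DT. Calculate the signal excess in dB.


SE = SL - TL - NL + DI - DT = 103 - 76 - 59 + 13 - 9 = -28

-28 dB


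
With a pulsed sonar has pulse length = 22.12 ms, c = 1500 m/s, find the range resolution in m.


dR = c*tau/2 = 1500 * 22.12e-3 / 2 = 16.59

16.59 m


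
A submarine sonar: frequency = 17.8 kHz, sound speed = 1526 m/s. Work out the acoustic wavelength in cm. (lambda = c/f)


8.57 cm


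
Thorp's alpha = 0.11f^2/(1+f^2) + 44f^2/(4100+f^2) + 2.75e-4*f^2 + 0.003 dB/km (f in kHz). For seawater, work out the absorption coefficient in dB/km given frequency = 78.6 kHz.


f^2 = 6177.96
alpha = 0.11*6177.96/(1+6177.96) + 44*6177.96/(4100+6177.96) + 2.75e-4*6177.96 + 0.003 = 28.26

28.26 dB/km


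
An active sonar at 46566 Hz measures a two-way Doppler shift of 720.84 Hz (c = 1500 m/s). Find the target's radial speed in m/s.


11.61 m/s


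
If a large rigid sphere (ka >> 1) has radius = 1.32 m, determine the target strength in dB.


TS = 10*log10(1.32^2 / 4) = 10*log10(0.4356) = -3.61

-3.61 dB


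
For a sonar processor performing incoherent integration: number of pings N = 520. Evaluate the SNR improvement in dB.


Gain = 5*log10(520) = 13.58

13.58 dB


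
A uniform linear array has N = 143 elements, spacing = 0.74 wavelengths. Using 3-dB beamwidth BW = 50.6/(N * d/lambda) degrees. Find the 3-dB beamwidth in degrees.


BW = 50.6 / (143 * 0.74) = 50.6 / 105.82 = 0.48

0.48 deg


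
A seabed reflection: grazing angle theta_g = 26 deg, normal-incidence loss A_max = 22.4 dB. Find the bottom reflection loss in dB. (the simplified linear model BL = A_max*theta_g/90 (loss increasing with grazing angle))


BL = A_max * theta_g / 90 = 22.4 * 26 / 90 = 6.47

6.47 dB


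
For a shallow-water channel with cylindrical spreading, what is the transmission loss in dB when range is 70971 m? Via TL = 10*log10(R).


48.51 dB


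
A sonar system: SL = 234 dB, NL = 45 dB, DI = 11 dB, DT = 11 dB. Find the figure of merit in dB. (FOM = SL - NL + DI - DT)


FOM = SL - NL + DI - DT = 234 - 45 + 11 - 11 = 189

189 dB


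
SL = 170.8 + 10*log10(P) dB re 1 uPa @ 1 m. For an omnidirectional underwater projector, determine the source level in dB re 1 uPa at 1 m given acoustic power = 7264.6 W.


209.41 dB


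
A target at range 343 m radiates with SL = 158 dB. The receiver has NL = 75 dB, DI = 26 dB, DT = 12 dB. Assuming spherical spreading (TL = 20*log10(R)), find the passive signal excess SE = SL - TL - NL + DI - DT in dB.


Step 1: TL = 20*log10(343) = 50.71 dB
Step 2: SE = 158 - 50.71 - 75 + 26 - 12 = 46.29

46.29 dB


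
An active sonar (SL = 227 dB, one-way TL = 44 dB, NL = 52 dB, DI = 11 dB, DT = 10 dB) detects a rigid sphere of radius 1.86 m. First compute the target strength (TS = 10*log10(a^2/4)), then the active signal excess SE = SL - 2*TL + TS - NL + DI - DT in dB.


Step 1: TS = 10*log10(1.86^2/4) = -0.63 dB
Step 2: SE = SL - 2*TL + TS - NL + DI - DT = 227 - 2*44 + (-0.63) - 52 + 11 - 10 = 87.37

87.37 dB


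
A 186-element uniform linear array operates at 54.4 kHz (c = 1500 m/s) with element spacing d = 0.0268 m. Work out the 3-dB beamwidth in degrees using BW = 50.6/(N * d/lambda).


Step 1: lambda = 1500/54400 = 0.02757 m
Step 2: d/lambda = 0.0268/0.02757 = 0.9721
Step 3: BW = 50.6/(N * d/lambda) = 50.6/(186 * 0.9721) = 0.28

0.28 deg


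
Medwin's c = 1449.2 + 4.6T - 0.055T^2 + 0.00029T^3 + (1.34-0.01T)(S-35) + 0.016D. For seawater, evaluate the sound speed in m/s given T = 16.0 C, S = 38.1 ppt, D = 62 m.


c = 1449.2 + 4.6*16.0 - 0.055*16.0^2 + 0.00029*16.0^3 + (1.34 - 0.01*16.0)*(38.1 - 35) + 0.016*62 = 1514.56

1514.56 m/s


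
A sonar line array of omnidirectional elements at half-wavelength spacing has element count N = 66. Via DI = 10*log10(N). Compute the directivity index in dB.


DI = 10*log10(66) = 18.2

18.2 dB


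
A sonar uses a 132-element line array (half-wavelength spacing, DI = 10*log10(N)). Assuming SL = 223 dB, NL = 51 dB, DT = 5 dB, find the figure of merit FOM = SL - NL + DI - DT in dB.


Step 1: DI = 10*log10(132) = 21.21 dB
Step 2: FOM = SL - NL + DI - DT = 223 - 51 + 21.21 - 5 = 188.21

188.21 dB


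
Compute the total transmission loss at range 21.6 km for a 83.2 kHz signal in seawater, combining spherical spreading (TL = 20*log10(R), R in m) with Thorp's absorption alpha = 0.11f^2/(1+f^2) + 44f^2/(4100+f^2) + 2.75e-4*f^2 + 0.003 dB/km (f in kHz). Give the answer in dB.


Step 1 (Thorp): alpha = 0.11*6922.24/(1+6922.24) + 44*6922.24/(4100+6922.24) + 2.75e-4*6922.24 + 0.003 = 29.6497 dB/km
Step 2: TL_spread = 20*log10(21600) = 86.69 dB
Step 3: TL_abs = alpha*R = 29.6497 * 21.6 = 640.43 dB
Step 4: TL_total = 86.69 + 640.43 = 727.12

727.12 dB


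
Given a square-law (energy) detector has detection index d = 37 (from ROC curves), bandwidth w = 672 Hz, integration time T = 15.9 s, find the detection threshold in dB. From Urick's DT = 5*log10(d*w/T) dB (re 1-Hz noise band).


DT = 5*log10(d*w/T) = 5*log10(37 * 672 / 15.9) = 5*log10(1563.77) = 15.97

15.97 dB


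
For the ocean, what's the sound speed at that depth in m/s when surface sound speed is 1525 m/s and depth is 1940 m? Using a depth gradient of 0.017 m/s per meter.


c = 1525 + 0.017 * 1940 = 1557.98

1557.98 m/s


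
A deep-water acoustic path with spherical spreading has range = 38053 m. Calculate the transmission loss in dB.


TL = 20*log10(38053) = 91.61

91.61 dB


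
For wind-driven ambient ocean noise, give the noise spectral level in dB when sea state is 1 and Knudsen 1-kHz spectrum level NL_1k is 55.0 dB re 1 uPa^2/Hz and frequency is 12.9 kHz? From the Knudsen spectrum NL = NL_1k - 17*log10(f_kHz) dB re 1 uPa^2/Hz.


NL = NL_1k - 17*log10(f_kHz) = 55.0 - 17*log10(12.9) = 55.0 - (18.88) = 36.12

36.12 dB


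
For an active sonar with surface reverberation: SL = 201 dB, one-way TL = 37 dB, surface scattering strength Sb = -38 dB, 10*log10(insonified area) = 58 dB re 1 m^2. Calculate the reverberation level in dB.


RL = SL - 2*TL + Sb + 10*log10(A) = 201 - 2*37 + (-38) + 58 = 147

147 dB


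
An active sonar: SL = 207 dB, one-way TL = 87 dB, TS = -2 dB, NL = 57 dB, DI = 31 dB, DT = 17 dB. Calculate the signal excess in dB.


SE = SL - 2*TL + TS - NL + DI - DT = 207 - 2*87 + (-2) - 57 + 31 - 17 = -12

-12 dB


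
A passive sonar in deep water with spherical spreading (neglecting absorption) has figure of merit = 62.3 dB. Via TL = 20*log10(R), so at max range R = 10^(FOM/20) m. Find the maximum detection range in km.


1.3 km


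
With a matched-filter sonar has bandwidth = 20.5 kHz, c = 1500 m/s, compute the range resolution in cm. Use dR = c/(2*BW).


dR = c/(2*BW) = 1500 / (2 * 20.5e3) = 0.0366 m = 3.66 cm

3.66 cm


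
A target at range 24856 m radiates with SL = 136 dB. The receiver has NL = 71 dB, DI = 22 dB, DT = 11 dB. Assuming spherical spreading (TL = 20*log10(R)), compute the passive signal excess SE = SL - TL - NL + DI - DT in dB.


Step 1: TL = 20*log10(24856) = 87.91 dB
Step 2: SE = 136 - 87.91 - 71 + 22 - 11 = -11.91

-11.91 dB


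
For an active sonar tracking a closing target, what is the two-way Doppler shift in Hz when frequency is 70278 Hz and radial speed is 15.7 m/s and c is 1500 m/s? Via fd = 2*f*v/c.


fd = 2*f*v/c = 2 * 70278 * 15.7 / 1500 = 1471.15

1471.15 Hz
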